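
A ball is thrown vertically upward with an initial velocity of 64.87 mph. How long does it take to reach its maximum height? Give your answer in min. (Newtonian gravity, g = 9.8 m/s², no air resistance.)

v₀ = 64.87 mph × 0.44704 = 28.9995 m/s
t_up = v₀ / g = 28.9995 / 9.8 = 2.95913 s
t_up = 2.95913 s / 60.0 = 0.04932 min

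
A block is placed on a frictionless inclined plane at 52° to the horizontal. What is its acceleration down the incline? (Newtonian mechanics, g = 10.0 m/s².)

a = g sin(θ) = 10.0 × sin(52°) = 10.0 × 0.788 = 7.88 m/s²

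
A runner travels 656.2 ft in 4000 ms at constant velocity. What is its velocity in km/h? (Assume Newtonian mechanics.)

d = 656.2 ft × 0.3048 = 200.01 m
t = 4000 ms × 0.001 = 4.0 s
v = d / t = 200.01 / 4.0 = 50.0025 m/s
v = 50.0025 m/s / 0.2777777777777778 = 180.0 km/h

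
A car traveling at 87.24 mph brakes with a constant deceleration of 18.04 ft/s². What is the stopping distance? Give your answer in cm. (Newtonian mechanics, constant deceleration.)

v₀ = 87.24 mph × 0.44704 = 38.9998 m/s
a = 18.04 ft/s² × 0.3048 = 5.49859 m/s²
d = v₀² / (2a) = 38.9998² / (2 × 5.49859) = 1520.98 / 10.9972 = 138.306 m
d = 138.306 m / 0.01 = 13830 cm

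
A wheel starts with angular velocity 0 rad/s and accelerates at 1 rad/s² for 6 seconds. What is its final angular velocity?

ω = ω₀ + αt = 0 + 1 × 6 = 6 rad/s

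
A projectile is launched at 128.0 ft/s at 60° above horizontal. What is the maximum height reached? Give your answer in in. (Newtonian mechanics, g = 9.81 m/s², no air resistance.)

v₀ = 128.0 ft/s × 0.3048 = 39.0144 m/s
H = v₀² × sin²(θ) / (2g) = 39.0144² × sin(60°)² / (2 × 9.81) = 1522.12 × 0.75 / 19.62 = 58.185 m
H = 58.185 m / 0.0254 = 2291 in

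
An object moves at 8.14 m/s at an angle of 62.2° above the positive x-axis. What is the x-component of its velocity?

vₓ = v cos(θ) = 8.14 × cos(62.2°) = 3.8 m/s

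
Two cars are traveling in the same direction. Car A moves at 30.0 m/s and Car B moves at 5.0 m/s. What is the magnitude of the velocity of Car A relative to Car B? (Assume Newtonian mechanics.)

v_rel = |v_A - v_B| = |30.0 - 5.0| = 25.0 m/s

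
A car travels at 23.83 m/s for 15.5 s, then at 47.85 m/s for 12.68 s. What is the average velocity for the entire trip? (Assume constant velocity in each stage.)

d₁ = v₁t₁ = 23.83 × 15.5 = 369.365 m
d₂ = v₂t₂ = 47.85 × 12.68 = 606.738 m
d_total = 976.103 m, t_total = 28.18 s
v_avg = d_total/t_total = 976.103/28.18 = 34.64 m/s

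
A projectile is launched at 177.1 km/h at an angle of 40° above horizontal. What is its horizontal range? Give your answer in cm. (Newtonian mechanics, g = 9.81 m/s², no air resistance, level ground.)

v₀ = 177.1 km/h × 0.2777777777777778 = 49.1944 m/s
R = v₀² × sin(2θ) / g = 49.1944² × sin(2 × 40°) / 9.81 = 2420.09 × 0.984808 / 9.81 = 242.948 m
R = 242.948 m / 0.01 = 24290 cm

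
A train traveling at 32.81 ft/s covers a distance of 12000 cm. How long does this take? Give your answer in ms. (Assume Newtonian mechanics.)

d = 12000 cm × 0.01 = 120.0 m
v = 32.81 ft/s × 0.3048 = 10.0005 m/s
t = d / v = 120.0 / 10.0005 = 11.9994 s
t = 11.9994 s / 0.001 = 12000 ms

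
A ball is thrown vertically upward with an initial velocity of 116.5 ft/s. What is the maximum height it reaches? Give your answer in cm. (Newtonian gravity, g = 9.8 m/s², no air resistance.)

v₀ = 116.5 ft/s × 0.3048 = 35.5092 m/s
h_max = v₀² / (2g) = 35.5092² / (2 × 9.8) = 1260.9 / 19.6 = 64.3316 m
h_max = 64.3316 m / 0.01 = 6433 cm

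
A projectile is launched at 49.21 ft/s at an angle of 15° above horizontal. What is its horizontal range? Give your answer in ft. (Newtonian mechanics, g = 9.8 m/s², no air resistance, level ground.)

v₀ = 49.21 ft/s × 0.3048 = 14.9992 m/s
R = v₀² × sin(2θ) / g = 14.9992² × sin(2 × 15°) / 9.8 = 224.976 × 0.5 / 9.8 = 11.4784 m
R = 11.4784 m / 0.3048 = 37.66 ft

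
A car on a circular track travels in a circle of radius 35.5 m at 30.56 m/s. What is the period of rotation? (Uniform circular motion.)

T = 2πr/v = 2π×35.5/30.56 = 7.3 s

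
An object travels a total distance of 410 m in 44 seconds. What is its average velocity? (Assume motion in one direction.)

v_avg = Δd / Δt = 410 / 44 = 9.32 m/s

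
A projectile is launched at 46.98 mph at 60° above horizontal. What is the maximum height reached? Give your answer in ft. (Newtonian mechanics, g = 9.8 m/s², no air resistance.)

v₀ = 46.98 mph × 0.44704 = 21.0019 m/s
H = v₀² × sin²(θ) / (2g) = 21.0019² × sin(60°)² / (2 × 9.8) = 441.08 × 0.75 / 19.6 = 16.8781 m
H = 16.8781 m / 0.3048 = 55.37 ft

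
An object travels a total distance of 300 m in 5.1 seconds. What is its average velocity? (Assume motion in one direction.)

v_avg = Δd / Δt = 300 / 5.1 = 58.82 m/s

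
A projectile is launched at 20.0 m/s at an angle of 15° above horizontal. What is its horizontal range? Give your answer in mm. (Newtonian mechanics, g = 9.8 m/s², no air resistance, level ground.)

R = v₀² × sin(2θ) / g = 20.0² × sin(2 × 15°) / 9.8 = 400.0 × 0.5 / 9.8 = 20.4082 m
R = 20.4082 m / 0.001 = 20410 mm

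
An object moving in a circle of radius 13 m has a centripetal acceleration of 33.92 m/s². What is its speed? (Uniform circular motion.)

v = √(a_c × r) = √(33.92 × 13) = 21.0 m/s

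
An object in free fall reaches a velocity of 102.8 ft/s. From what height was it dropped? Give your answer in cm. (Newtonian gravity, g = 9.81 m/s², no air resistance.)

v = 102.8 ft/s × 0.3048 = 31.3334 m/s
h = v² / (2g) = 31.3334² / (2 × 9.81) = 50.0399 m
h = 50.0399 m / 0.01 = 5004 cm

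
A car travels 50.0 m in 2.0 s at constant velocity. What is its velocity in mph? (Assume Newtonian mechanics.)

v = d / t = 50.0 / 2.0 = 25.0 m/s
v = 25.0 m/s / 0.44704 = 55.92 mph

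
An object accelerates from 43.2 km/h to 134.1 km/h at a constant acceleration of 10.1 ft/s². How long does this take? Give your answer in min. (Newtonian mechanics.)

v₀ = 43.2 km/h × 0.2777777777777778 = 12.0 m/s
v = 134.1 km/h × 0.2777777777777778 = 37.25 m/s
a = 10.1 ft/s² × 0.3048 = 3.07848 m/s²
t = (v - v₀) / a = (37.25 - 12.0) / 3.07848 = 8.2021 s
t = 8.2021 s / 60.0 = 0.1367 min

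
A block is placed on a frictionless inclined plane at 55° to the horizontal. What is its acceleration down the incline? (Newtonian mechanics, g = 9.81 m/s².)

a = g sin(θ) = 9.81 × sin(55°) = 9.81 × 0.8192 = 8.04 m/s²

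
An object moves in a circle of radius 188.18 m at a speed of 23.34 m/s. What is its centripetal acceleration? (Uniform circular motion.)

a_c = v²/r = 23.34²/188.18 = 544.7556/188.18 = 2.89 m/s²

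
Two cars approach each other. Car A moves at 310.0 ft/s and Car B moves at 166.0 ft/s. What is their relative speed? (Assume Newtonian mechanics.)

v_rel = v_A + v_B = 310.0 + 166.0 = 476.0 ft/s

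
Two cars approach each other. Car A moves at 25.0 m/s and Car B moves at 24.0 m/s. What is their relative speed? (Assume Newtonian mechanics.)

v_rel = v_A + v_B = 25.0 + 24.0 = 49.0 m/s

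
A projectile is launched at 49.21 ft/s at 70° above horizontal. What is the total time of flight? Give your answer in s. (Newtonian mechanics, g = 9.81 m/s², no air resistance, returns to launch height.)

v₀ = 49.21 ft/s × 0.3048 = 14.9992 m/s
T = 2 × v₀ × sin(θ) / g = 2 × 14.9992 × sin(70°) / 9.81 = 2 × 14.9992 × 0.939693 / 9.81 = 2.874 s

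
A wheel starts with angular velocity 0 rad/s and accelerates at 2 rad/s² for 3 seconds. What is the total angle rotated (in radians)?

θ = ω₀t + ½αt² = 0×3 + ½×2×3² = 9.0 rad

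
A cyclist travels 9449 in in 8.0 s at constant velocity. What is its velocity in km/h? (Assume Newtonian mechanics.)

d = 9449 in × 0.0254 = 240.005 m
v = d / t = 240.005 / 8.0 = 30.0006 m/s
v = 30.0006 m/s / 0.2777777777777778 = 108.0 km/h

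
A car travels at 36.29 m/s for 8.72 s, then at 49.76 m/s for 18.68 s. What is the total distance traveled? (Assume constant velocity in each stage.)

d₁ = v₁t₁ = 36.29 × 8.72 = 316.4488 m
d₂ = v₂t₂ = 49.76 × 18.68 = 929.5168 m
d_total = 316.4488 + 929.5168 = 1245.97 m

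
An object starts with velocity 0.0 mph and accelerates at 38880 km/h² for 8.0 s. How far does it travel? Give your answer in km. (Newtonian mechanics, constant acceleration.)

v₀ = 0.0 mph × 0.44704 = 0.0 m/s
a = 38880 km/h² × 7.716049382716049e-05 = 3.0 m/s²
d = v₀ × t + ½ × a × t² = 0.0 × 8.0 + 0.5 × 3.0 × 8.0² = 96.0 m
d = 96.0 m / 1000.0 = 0.096 km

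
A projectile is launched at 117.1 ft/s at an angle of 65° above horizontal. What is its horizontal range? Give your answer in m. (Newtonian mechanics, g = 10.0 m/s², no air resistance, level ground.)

v₀ = 117.1 ft/s × 0.3048 = 35.6921 m/s
R = v₀² × sin(2θ) / g = 35.6921² × sin(2 × 65°) / 10.0 = 1273.93 × 0.766044 / 10.0 = 97.59 m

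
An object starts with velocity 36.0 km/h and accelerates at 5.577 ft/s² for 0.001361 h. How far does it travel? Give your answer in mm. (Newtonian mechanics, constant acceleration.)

v₀ = 36.0 km/h × 0.2777777777777778 = 10.0 m/s
a = 5.577 ft/s² × 0.3048 = 1.69987 m/s²
t = 0.001361 h × 3600.0 = 4.8996 s
d = v₀ × t + ½ × a × t² = 10.0 × 4.8996 + 0.5 × 1.69987 × 4.8996² = 69.3996 m
d = 69.3996 m / 0.001 = 69400 mm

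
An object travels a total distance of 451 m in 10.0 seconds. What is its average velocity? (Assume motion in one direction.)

v_avg = Δd / Δt = 451 / 10.0 = 45.1 m/s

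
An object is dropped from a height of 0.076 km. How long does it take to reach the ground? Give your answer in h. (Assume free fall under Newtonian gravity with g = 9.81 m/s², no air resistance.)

h = 0.076 km × 1000.0 = 76.0 m
t = √(2h/g) = √(2 × 76.0 / 9.81) = 3.93629 s
t = 3.93629 s / 3600.0 = 0.001093 h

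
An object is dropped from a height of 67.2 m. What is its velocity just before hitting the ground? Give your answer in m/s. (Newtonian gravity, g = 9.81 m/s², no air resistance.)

v = √(2gh) = √(2 × 9.81 × 67.2) = 36.31 m/s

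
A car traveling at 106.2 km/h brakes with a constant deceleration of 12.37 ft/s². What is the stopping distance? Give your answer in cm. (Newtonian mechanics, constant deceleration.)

v₀ = 106.2 km/h × 0.2777777777777778 = 29.5 m/s
a = 12.37 ft/s² × 0.3048 = 3.77038 m/s²
d = v₀² / (2a) = 29.5² / (2 × 3.77038) = 870.25 / 7.54076 = 115.406 m
d = 115.406 m / 0.01 = 11540 cm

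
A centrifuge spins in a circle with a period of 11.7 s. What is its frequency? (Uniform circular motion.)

f = 1/T = 1/11.7 = 0.0855 Hz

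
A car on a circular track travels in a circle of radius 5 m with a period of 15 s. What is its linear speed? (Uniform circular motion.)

v = 2πr/T = 2π×5/15 = 2.09 m/s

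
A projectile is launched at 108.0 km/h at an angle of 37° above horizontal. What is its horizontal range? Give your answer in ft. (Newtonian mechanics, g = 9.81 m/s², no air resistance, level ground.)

v₀ = 108.0 km/h × 0.2777777777777778 = 30.0 m/s
R = v₀² × sin(2θ) / g = 30.0² × sin(2 × 37°) / 9.81 = 900.0 × 0.961262 / 9.81 = 88.1892 m
R = 88.1892 m / 0.3048 = 289.3 ft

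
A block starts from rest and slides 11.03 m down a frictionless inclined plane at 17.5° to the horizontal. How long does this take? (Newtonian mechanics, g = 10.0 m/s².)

a = g sin(θ) = 10.0 × sin(17.5°) = 3.0071 m/s²
t = √(2d/a) = √(2 × 11.03 / 3.0071) = 2.71 s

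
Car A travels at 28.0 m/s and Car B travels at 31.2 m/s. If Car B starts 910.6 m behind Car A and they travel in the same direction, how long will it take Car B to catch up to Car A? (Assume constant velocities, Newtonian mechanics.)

Relative speed: v_rel = 31.2 - 28.0 = 3.2 m/s
Time to catch: t = d₀/v_rel = 910.6/3.2 = 284.56 s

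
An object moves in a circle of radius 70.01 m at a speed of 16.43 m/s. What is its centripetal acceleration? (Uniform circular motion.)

a_c = v²/r = 16.43²/70.01 = 269.9449/70.01 = 3.86 m/s²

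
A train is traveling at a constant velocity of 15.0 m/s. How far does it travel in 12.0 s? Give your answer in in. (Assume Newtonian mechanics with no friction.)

d = v × t = 15.0 × 12.0 = 180.0 m
d = 180.0 m / 0.0254 = 7087 in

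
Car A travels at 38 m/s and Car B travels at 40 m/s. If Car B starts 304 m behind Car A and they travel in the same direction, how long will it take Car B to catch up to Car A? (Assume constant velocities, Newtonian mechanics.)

Relative speed: v_rel = 40 - 38 = 2 m/s
Time to catch: t = d₀/v_rel = 304/2 = 152.0 s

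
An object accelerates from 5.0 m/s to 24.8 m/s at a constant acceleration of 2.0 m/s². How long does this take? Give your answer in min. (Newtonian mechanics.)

t = (v - v₀) / a = (24.8 - 5.0) / 2.0 = 9.9 s
t = 9.9 s / 60.0 = 0.165 min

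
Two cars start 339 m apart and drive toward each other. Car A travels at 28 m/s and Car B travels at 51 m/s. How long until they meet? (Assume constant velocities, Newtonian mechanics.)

Combined speed: v_combined = 28 + 51 = 79 m/s
Time to meet: t = d/v_combined = 339/79 = 4.29 s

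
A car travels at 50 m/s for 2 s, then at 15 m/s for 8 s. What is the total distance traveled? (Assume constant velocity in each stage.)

d₁ = v₁t₁ = 50 × 2 = 100 m
d₂ = v₂t₂ = 15 × 8 = 120 m
d_total = 100 + 120 = 220 m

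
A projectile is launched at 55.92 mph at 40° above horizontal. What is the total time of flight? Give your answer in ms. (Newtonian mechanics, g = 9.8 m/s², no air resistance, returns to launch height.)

v₀ = 55.92 mph × 0.44704 = 24.9985 m/s
T = 2 × v₀ × sin(θ) / g = 2 × 24.9985 × sin(40°) / 9.8 = 2 × 24.9985 × 0.642788 / 9.8 = 3.27933 s
T = 3.27933 s / 0.001 = 3279 ms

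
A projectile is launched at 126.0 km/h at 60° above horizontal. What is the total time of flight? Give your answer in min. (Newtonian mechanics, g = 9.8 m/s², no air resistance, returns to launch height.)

v₀ = 126.0 km/h × 0.2777777777777778 = 35.0 m/s
T = 2 × v₀ × sin(θ) / g = 2 × 35.0 × sin(60°) / 9.8 = 2 × 35.0 × 0.866025 / 9.8 = 6.18589 s
T = 6.18589 s / 60.0 = 0.1031 min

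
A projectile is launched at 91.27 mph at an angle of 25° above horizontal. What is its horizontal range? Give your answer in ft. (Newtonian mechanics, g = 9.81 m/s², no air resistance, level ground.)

v₀ = 91.27 mph × 0.44704 = 40.8013 m/s
R = v₀² × sin(2θ) / g = 40.8013² × sin(2 × 25°) / 9.81 = 1664.75 × 0.766044 / 9.81 = 129.997 m
R = 129.997 m / 0.3048 = 426.5 ft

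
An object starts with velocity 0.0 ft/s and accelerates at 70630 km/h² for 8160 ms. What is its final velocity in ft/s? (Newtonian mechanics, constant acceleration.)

v₀ = 0.0 ft/s × 0.3048 = 0.0 m/s
a = 70630 km/h² × 7.716049382716049e-05 = 5.44985 m/s²
t = 8160 ms × 0.001 = 8.16 s
v = v₀ + a × t = 0.0 + 5.44985 × 8.16 = 44.4708 m/s
v = 44.4708 m/s / 0.3048 = 145.9 ft/s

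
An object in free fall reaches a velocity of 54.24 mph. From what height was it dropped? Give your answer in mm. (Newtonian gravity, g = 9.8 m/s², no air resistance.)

v = 54.24 mph × 0.44704 = 24.2474 m/s
h = v² / (2g) = 24.2474² / (2 × 9.8) = 29.9968 m
h = 29.9968 m / 0.001 = 30000 mm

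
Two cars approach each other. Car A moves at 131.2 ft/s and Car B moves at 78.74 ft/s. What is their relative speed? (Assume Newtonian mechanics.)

v_rel = v_A + v_B = 131.2 + 78.74 = 209.94 ft/s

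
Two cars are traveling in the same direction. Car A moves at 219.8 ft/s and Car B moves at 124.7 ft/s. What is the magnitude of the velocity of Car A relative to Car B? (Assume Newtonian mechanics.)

v_rel = |v_A - v_B| = |219.8 - 124.7| = 95.1 ft/s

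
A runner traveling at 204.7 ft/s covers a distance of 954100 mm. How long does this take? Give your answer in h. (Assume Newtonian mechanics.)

d = 954100 mm × 0.001 = 954.1 m
v = 204.7 ft/s × 0.3048 = 62.3926 m/s
t = d / v = 954.1 / 62.3926 = 15.2919 s
t = 15.2919 s / 3600.0 = 0.004248 h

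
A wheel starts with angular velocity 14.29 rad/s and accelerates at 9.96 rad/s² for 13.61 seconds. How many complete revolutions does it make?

θ = ω₀t + ½αt² = 14.29×13.61 + ½×9.96×13.61² = 1116.942758 rad
Total revolutions = θ/(2π) = 1116.942758/(2π) = 177.77
Complete revolutions = ⌊177.77⌋ = 177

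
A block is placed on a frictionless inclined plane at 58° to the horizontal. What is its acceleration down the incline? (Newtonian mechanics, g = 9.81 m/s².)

a = g sin(θ) = 9.81 × sin(58°) = 9.81 × 0.848 = 8.32 m/s²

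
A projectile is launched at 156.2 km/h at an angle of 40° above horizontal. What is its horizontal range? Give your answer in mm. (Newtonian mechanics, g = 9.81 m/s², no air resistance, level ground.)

v₀ = 156.2 km/h × 0.2777777777777778 = 43.3889 m/s
R = v₀² × sin(2θ) / g = 43.3889² × sin(2 × 40°) / 9.81 = 1882.6 × 0.984808 / 9.81 = 188.991 m
R = 188.991 m / 0.001 = 189000 mm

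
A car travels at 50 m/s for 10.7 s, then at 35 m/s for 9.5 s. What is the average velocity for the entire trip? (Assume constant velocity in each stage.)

d₁ = v₁t₁ = 50 × 10.7 = 535.0 m
d₂ = v₂t₂ = 35 × 9.5 = 332.5 m
d_total = 867.5 m, t_total = 20.2 s
v_avg = d_total/t_total = 867.5/20.2 = 42.95 m/s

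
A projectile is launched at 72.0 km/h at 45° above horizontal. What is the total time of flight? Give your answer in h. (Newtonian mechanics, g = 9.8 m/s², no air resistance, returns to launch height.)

v₀ = 72.0 km/h × 0.2777777777777778 = 20.0 m/s
T = 2 × v₀ × sin(θ) / g = 2 × 20.0 × sin(45°) / 9.8 = 2 × 20.0 × 0.707107 / 9.8 = 2.88615 s
T = 2.88615 s / 3600.0 = 0.0008017 h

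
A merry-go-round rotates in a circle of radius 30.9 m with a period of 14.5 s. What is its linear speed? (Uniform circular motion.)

v = 2πr/T = 2π×30.9/14.5 = 13.39 m/s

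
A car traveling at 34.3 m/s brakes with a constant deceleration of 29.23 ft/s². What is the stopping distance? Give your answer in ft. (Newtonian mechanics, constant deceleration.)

a = 29.23 ft/s² × 0.3048 = 8.9093 m/s²
d = v₀² / (2a) = 34.3² / (2 × 8.9093) = 1176.49 / 17.8186 = 66.026 m
d = 66.026 m / 0.3048 = 216.6 ft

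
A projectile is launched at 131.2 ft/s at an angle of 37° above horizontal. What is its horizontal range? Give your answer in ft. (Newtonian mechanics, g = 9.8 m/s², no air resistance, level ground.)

v₀ = 131.2 ft/s × 0.3048 = 39.9898 m/s
R = v₀² × sin(2θ) / g = 39.9898² × sin(2 × 37°) / 9.8 = 1599.18 × 0.961262 / 9.8 = 156.86 m
R = 156.86 m / 0.3048 = 514.6 ft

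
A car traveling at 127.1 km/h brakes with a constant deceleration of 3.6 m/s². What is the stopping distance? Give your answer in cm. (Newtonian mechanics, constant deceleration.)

v₀ = 127.1 km/h × 0.2777777777777778 = 35.3056 m/s
d = v₀² / (2a) = 35.3056² / (2 × 3.6) = 1246.49 / 7.2 = 173.124 m
d = 173.124 m / 0.01 = 17310 cm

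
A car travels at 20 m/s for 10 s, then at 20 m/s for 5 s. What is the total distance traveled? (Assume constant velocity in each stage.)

d₁ = v₁t₁ = 20 × 10 = 200 m
d₂ = v₂t₂ = 20 × 5 = 100 m
d_total = 200 + 100 = 300 m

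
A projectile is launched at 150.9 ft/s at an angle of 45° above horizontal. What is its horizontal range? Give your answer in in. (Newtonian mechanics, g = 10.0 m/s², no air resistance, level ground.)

v₀ = 150.9 ft/s × 0.3048 = 45.9943 m/s
R = v₀² × sin(2θ) / g = 45.9943² × sin(2 × 45°) / 10.0 = 2115.48 × 1.0 / 10.0 = 211.548 m
R = 211.548 m / 0.0254 = 8329 in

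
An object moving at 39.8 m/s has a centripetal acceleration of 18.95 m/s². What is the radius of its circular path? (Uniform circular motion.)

r = v²/a_c = 39.8²/18.95 = 83.59 m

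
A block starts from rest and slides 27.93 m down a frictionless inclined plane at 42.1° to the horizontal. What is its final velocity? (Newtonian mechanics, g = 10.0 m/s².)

a = g sin(θ) = 10.0 × sin(42.1°) = 6.7043 m/s²
v = √(2ad) = √(2 × 6.7043 × 27.93) = 19.35 m/s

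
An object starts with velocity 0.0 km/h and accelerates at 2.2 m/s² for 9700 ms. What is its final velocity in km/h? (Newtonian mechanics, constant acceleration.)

v₀ = 0.0 km/h × 0.2777777777777778 = 0.0 m/s
t = 9700 ms × 0.001 = 9.7 s
v = v₀ + a × t = 0.0 + 2.2 × 9.7 = 21.34 m/s
v = 21.34 m/s / 0.2777777777777778 = 76.82 km/h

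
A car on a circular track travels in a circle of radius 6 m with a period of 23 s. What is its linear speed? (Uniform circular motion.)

v = 2πr/T = 2π×6/23 = 1.64 m/s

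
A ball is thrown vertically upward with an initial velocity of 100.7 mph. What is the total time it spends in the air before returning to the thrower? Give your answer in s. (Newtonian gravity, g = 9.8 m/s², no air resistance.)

v₀ = 100.7 mph × 0.44704 = 45.0169 m/s
t_total = 2 × v₀ / g = 2 × 45.0169 / 9.8 = 9.187 s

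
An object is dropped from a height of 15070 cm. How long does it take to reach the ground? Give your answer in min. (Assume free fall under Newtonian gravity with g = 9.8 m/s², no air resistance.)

h = 15070 cm × 0.01 = 150.7 m
t = √(2h/g) = √(2 × 150.7 / 9.8) = 5.54573 s
t = 5.54573 s / 60.0 = 0.09243 min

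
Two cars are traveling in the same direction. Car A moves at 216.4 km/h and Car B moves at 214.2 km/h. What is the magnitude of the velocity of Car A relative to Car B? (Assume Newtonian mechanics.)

v_rel = |v_A - v_B| = |216.4 - 214.2| = 2.2 km/h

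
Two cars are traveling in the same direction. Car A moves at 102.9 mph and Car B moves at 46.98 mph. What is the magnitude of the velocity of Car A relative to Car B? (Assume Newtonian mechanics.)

v_rel = |v_A - v_B| = |102.9 - 46.98| = 55.92 mph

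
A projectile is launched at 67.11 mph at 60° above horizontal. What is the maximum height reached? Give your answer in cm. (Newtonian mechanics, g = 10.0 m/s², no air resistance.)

v₀ = 67.11 mph × 0.44704 = 30.0009 m/s
H = v₀² × sin²(θ) / (2g) = 30.0009² × sin(60°)² / (2 × 10.0) = 900.054 × 0.75 / 20.0 = 33.752 m
H = 33.752 m / 0.01 = 3375 cm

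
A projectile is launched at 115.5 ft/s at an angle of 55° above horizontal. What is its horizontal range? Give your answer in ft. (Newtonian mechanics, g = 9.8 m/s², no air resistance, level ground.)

v₀ = 115.5 ft/s × 0.3048 = 35.2044 m/s
R = v₀² × sin(2θ) / g = 35.2044² × sin(2 × 55°) / 9.8 = 1239.35 × 0.939693 / 9.8 = 118.838 m
R = 118.838 m / 0.3048 = 389.9 ft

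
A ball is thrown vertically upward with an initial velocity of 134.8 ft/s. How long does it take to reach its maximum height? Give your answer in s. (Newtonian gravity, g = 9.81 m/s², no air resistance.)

v₀ = 134.8 ft/s × 0.3048 = 41.087 m/s
t_up = v₀ / g = 41.087 / 9.81 = 4.188 s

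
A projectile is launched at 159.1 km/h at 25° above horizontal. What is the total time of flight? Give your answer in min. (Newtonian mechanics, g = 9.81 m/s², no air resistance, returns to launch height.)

v₀ = 159.1 km/h × 0.2777777777777778 = 44.1944 m/s
T = 2 × v₀ × sin(θ) / g = 2 × 44.1944 × sin(25°) / 9.81 = 2 × 44.1944 × 0.422618 / 9.81 = 3.80782 s
T = 3.80782 s / 60.0 = 0.06346 min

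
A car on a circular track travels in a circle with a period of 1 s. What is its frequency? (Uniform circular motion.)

f = 1/T = 1/1 = 1.0 Hz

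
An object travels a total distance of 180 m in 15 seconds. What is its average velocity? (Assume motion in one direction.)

v_avg = Δd / Δt = 180 / 15 = 12.0 m/s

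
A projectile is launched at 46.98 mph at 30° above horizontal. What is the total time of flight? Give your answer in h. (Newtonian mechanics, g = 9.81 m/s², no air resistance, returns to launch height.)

v₀ = 46.98 mph × 0.44704 = 21.0019 m/s
T = 2 × v₀ × sin(θ) / g = 2 × 21.0019 × sin(30°) / 9.81 = 2 × 21.0019 × 0.5 / 9.81 = 2.14087 s
T = 2.14087 s / 3600.0 = 0.0005947 h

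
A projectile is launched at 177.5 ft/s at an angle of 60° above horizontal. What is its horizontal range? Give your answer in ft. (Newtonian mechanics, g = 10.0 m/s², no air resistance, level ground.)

v₀ = 177.5 ft/s × 0.3048 = 54.102 m/s
R = v₀² × sin(2θ) / g = 54.102² × sin(2 × 60°) / 10.0 = 2927.03 × 0.866025 / 10.0 = 253.488 m
R = 253.488 m / 0.3048 = 831.7 ft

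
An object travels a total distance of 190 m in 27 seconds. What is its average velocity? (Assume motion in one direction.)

v_avg = Δd / Δt = 190 / 27 = 7.04 m/s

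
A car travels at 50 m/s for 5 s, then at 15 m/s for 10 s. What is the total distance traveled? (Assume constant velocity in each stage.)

d₁ = v₁t₁ = 50 × 5 = 250 m
d₂ = v₂t₂ = 15 × 10 = 150 m
d_total = 250 + 150 = 400 m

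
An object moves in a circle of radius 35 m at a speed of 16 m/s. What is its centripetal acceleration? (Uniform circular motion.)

a_c = v²/r = 16²/35 = 256/35 = 7.31 m/s²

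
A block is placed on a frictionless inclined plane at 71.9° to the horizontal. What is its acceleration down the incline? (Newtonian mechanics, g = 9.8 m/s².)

a = g sin(θ) = 9.8 × sin(71.9°) = 9.8 × 0.95052 = 9.32 m/s²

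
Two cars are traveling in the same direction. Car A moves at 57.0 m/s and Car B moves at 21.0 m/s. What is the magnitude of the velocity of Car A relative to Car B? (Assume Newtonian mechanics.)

v_rel = |v_A - v_B| = |57.0 - 21.0| = 36.0 m/s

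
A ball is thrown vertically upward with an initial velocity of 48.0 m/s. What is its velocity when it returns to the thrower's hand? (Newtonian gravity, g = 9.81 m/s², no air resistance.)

By conservation of energy (no air resistance), the ball returns to the throw height with the same speed as launch, but directed downward.
|v_ground| = v₀ = 48.0 m/s
v_ground = 48.0 m/s (downward)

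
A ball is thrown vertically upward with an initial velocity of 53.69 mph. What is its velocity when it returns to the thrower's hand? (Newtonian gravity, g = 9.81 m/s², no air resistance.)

By conservation of energy (no air resistance), the ball returns to the throw height with the same speed as launch, but directed downward.
|v_ground| = v₀ = 53.69 mph
v_ground = 53.69 mph (downward)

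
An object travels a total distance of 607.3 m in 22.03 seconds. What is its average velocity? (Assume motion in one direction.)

v_avg = Δd / Δt = 607.3 / 22.03 = 27.57 m/s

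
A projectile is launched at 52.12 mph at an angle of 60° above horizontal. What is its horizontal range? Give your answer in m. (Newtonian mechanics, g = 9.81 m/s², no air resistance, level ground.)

v₀ = 52.12 mph × 0.44704 = 23.29972 m/s
R = v₀² × sin(2θ) / g = 23.29972² × sin(2 × 60°) / 9.81 = 542.877 × 0.8660254 / 9.81 = 47.93 m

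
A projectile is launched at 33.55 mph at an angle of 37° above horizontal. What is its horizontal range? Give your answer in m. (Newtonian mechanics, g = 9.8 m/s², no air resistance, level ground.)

v₀ = 33.55 mph × 0.44704 = 14.9982 m/s
R = v₀² × sin(2θ) / g = 14.9982² × sin(2 × 37°) / 9.8 = 224.946 × 0.961262 / 9.8 = 22.06 m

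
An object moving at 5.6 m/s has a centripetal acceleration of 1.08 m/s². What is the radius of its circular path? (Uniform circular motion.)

r = v²/a_c = 5.6²/1.08 = 29.04 m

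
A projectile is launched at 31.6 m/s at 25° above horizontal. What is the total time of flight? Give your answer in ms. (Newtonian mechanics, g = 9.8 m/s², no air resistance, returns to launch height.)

T = 2 × v₀ × sin(θ) / g = 2 × 31.6 × sin(25°) / 9.8 = 2 × 31.6 × 0.422618 / 9.8 = 2.72545 s
T = 2.72545 s / 0.001 = 2725 ms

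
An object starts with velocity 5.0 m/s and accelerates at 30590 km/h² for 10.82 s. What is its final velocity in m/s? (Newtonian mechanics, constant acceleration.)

a = 30590 km/h² × 7.716049382716049e-05 = 2.36034 m/s²
v = v₀ + a × t = 5.0 + 2.36034 × 10.82 = 30.54 m/s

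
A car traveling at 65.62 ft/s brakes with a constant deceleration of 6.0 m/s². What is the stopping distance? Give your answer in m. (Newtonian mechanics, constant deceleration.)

v₀ = 65.62 ft/s × 0.3048 = 20.001 m/s
d = v₀² / (2a) = 20.001² / (2 × 6.0) = 400.04 / 12.0 = 33.34 m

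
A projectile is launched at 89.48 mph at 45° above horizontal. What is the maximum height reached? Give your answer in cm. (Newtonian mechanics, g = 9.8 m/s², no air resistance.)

v₀ = 89.48 mph × 0.44704 = 40.0011 m/s
H = v₀² × sin²(θ) / (2g) = 40.0011² × sin(45°)² / (2 × 9.8) = 1600.09 × 0.5 / 19.6 = 40.8186 m
H = 40.8186 m / 0.01 = 4082 cm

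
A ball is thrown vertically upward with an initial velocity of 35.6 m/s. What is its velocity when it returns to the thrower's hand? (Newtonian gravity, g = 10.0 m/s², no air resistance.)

By conservation of energy (no air resistance), the ball returns to the throw height with the same speed as launch, but directed downward.
|v_ground| = v₀ = 35.6 m/s
v_ground = 35.6 m/s (downward)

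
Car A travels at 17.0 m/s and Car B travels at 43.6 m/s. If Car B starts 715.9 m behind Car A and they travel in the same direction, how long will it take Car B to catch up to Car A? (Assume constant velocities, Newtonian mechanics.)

Relative speed: v_rel = 43.6 - 17.0 = 26.6 m/s
Time to catch: t = d₀/v_rel = 715.9/26.6 = 26.91 s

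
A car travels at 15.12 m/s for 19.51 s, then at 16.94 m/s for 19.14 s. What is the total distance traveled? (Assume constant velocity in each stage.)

d₁ = v₁t₁ = 15.12 × 19.51 = 294.9912 m
d₂ = v₂t₂ = 16.94 × 19.14 = 324.2316 m
d_total = 294.9912 + 324.2316 = 619.22 m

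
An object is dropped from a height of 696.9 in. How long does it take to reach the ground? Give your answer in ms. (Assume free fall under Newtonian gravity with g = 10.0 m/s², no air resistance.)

h = 696.9 in × 0.0254 = 17.7013 m
t = √(2h/g) = √(2 × 17.7013 / 10.0) = 1.88156 s
t = 1.88156 s / 0.001 = 1882 ms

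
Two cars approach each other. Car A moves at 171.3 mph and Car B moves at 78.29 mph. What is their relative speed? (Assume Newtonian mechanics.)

v_rel = v_A + v_B = 171.3 + 78.29 = 249.59 mph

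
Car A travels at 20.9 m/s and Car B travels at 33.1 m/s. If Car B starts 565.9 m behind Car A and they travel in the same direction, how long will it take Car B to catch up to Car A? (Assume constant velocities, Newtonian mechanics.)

Relative speed: v_rel = 33.1 - 20.9 = 12.2 m/s
Time to catch: t = d₀/v_rel = 565.9/12.2 = 46.39 s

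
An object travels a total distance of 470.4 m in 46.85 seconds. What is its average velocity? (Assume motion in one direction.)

v_avg = Δd / Δt = 470.4 / 46.85 = 10.04 m/s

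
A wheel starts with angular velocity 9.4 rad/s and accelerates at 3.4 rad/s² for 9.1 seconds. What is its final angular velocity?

ω = ω₀ + αt = 9.4 + 3.4 × 9.1 = 40.34 rad/s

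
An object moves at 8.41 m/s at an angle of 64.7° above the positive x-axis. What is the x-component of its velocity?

vₓ = v cos(θ) = 8.41 × cos(64.7°) = 3.59 m/s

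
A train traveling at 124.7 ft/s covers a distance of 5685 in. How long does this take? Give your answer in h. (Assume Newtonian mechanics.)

d = 5685 in × 0.0254 = 144.399 m
v = 124.7 ft/s × 0.3048 = 38.0086 m/s
t = d / v = 144.399 / 38.0086 = 3.79911 s
t = 3.79911 s / 3600.0 = 0.001055 h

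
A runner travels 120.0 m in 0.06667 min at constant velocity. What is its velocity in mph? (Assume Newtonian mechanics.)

t = 0.06667 min × 60.0 = 4.0002 s
v = d / t = 120.0 / 4.0002 = 29.9985 m/s
v = 29.9985 m/s / 0.44704 = 67.1 mph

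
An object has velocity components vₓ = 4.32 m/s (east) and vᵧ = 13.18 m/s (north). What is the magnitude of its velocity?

|v| = √(vₓ² + vᵧ²) = √(4.32² + 13.18²) = √(192.3748) = 13.87 m/s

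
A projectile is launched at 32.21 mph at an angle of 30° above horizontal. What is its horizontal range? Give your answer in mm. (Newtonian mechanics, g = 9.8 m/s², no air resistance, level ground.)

v₀ = 32.21 mph × 0.44704 = 14.3992 m/s
R = v₀² × sin(2θ) / g = 14.3992² × sin(2 × 30°) / 9.8 = 207.337 × 0.866025 / 9.8 = 18.3223 m
R = 18.3223 m / 0.001 = 18320 mm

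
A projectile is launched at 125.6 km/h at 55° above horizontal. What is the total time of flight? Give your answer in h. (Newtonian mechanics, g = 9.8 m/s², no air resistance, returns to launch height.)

v₀ = 125.6 km/h × 0.2777777777777778 = 34.8889 m/s
T = 2 × v₀ × sin(θ) / g = 2 × 34.8889 × sin(55°) / 9.8 = 2 × 34.8889 × 0.819152 / 9.8 = 5.83251 s
T = 5.83251 s / 3600.0 = 0.00162 h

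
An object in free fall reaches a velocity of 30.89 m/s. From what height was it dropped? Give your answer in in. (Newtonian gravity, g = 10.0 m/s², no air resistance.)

h = v² / (2g) = 30.89² / (2 × 10.0) = 47.7096 m
h = 47.7096 m / 0.0254 = 1878 in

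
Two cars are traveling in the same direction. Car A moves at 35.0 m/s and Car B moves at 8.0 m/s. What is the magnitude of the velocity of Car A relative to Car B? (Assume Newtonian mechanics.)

v_rel = |v_A - v_B| = |35.0 - 8.0| = 27.0 m/s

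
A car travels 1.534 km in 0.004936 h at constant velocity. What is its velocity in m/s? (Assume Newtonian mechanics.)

d = 1.534 km × 1000.0 = 1534.0 m
t = 0.004936 h × 3600.0 = 17.7696 s
v = d / t = 1534.0 / 17.7696 = 86.33 m/s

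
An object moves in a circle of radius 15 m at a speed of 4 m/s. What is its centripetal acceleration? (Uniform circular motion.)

a_c = v²/r = 4²/15 = 16/15 = 1.07 m/s²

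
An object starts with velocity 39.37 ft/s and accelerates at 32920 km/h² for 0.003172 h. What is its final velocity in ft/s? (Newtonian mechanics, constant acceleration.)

v₀ = 39.37 ft/s × 0.3048 = 12.0 m/s
a = 32920 km/h² × 7.716049382716049e-05 = 2.54012 m/s²
t = 0.003172 h × 3600.0 = 11.4192 s
v = v₀ + a × t = 12.0 + 2.54012 × 11.4192 = 41.0061 m/s
v = 41.0061 m/s / 0.3048 = 134.5 ft/s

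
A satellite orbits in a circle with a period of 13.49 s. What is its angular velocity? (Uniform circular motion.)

ω = 2π/T = 2π/13.49 = 0.4658 rad/s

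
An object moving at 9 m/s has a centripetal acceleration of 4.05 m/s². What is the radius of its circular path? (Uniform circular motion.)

r = v²/a_c = 9²/4.05 = 20.0 m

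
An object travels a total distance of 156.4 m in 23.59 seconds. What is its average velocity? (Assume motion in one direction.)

v_avg = Δd / Δt = 156.4 / 23.59 = 6.63 m/s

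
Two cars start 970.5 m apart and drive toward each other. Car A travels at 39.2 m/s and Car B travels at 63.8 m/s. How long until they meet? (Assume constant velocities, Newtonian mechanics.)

Combined speed: v_combined = 39.2 + 63.8 = 103.0 m/s
Time to meet: t = d/v_combined = 970.5/103.0 = 9.42 s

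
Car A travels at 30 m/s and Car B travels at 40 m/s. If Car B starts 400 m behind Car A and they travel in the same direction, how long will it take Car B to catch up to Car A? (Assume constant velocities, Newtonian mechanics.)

Relative speed: v_rel = 40 - 30 = 10 m/s
Time to catch: t = d₀/v_rel = 400/10 = 40.0 s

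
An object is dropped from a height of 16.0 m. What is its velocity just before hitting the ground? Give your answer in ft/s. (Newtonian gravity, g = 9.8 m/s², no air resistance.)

v = √(2gh) = √(2 × 9.8 × 16.0) = 17.7088 m/s
v = 17.7088 m/s / 0.3048 = 58.1 ft/s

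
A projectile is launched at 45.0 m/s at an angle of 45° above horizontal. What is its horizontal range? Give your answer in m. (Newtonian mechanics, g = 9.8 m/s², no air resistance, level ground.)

R = v₀² × sin(2θ) / g = 45.0² × sin(2 × 45°) / 9.8 = 2025.0 × 1.0 / 9.8 = 206.6 m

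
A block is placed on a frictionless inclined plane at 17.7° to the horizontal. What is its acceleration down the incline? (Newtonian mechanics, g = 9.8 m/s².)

a = g sin(θ) = 9.8 × sin(17.7°) = 9.8 × 0.304 = 2.98 m/s²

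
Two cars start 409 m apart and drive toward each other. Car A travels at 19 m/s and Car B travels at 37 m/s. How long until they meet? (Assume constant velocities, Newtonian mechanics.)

Combined speed: v_combined = 19 + 37 = 56 m/s
Time to meet: t = d/v_combined = 409/56 = 7.3 s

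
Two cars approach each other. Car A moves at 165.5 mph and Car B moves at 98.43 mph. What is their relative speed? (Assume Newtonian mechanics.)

v_rel = v_A + v_B = 165.5 + 98.43 = 263.93 mph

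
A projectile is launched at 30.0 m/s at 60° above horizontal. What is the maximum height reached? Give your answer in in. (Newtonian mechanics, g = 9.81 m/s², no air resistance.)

H = v₀² × sin²(θ) / (2g) = 30.0² × sin(60°)² / (2 × 9.81) = 900.0 × 0.75 / 19.62 = 34.4037 m
H = 34.4037 m / 0.0254 = 1354 in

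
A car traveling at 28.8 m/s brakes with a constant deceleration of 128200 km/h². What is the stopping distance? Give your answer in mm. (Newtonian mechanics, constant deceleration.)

a = 128200 km/h² × 7.716049382716049e-05 = 9.89198 m/s²
d = v₀² / (2a) = 28.8² / (2 × 9.89198) = 829.44 / 19.784 = 41.9248 m
d = 41.9248 m / 0.001 = 41920 mm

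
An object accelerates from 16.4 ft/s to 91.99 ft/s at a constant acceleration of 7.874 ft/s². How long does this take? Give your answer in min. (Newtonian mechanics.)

v₀ = 16.4 ft/s × 0.3048 = 4.99872 m/s
v = 91.99 ft/s × 0.3048 = 28.0386 m/s
a = 7.874 ft/s² × 0.3048 = 2.4 m/s²
t = (v - v₀) / a = (28.0386 - 4.99872) / 2.4 = 9.59995 s
t = 9.59995 s / 60.0 = 0.16 min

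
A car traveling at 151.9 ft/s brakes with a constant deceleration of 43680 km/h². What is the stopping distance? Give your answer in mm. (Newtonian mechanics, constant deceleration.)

v₀ = 151.9 ft/s × 0.3048 = 46.2991 m/s
a = 43680 km/h² × 7.716049382716049e-05 = 3.37037 m/s²
d = v₀² / (2a) = 46.2991² / (2 × 3.37037) = 2143.61 / 6.74074 = 318.008 m
d = 318.008 m / 0.001 = 318000 mm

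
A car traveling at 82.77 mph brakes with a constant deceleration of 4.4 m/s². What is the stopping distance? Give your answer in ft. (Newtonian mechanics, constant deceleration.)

v₀ = 82.77 mph × 0.44704 = 37.0015 m/s
d = v₀² / (2a) = 37.0015² / (2 × 4.4) = 1369.11 / 8.8 = 155.581 m
d = 155.581 m / 0.3048 = 510.4 ft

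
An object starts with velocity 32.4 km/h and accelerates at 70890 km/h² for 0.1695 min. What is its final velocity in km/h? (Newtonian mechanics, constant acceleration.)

v₀ = 32.4 km/h × 0.2777777777777778 = 9.0 m/s
a = 70890 km/h² × 7.716049382716049e-05 = 5.46991 m/s²
t = 0.1695 min × 60.0 = 10.17 s
v = v₀ + a × t = 9.0 + 5.46991 × 10.17 = 64.629 m/s
v = 64.629 m/s / 0.2777777777777778 = 232.7 km/h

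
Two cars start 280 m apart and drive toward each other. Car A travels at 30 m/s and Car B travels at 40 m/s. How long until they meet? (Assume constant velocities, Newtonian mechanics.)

Combined speed: v_combined = 30 + 40 = 70 m/s
Time to meet: t = d/v_combined = 280/70 = 4.0 s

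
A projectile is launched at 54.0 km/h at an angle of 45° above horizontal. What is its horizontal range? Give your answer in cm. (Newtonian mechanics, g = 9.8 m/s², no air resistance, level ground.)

v₀ = 54.0 km/h × 0.2777777777777778 = 15.0 m/s
R = v₀² × sin(2θ) / g = 15.0² × sin(2 × 45°) / 9.8 = 225.0 × 1.0 / 9.8 = 22.9592 m
R = 22.9592 m / 0.01 = 2296 cm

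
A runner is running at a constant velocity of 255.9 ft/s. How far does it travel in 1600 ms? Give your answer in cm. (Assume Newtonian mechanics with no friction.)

v = 255.9 ft/s × 0.3048 = 77.9983 m/s
t = 1600 ms × 0.001 = 1.6 s
d = v × t = 77.9983 × 1.6 = 124.797 m
d = 124.797 m / 0.01 = 12480 cm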